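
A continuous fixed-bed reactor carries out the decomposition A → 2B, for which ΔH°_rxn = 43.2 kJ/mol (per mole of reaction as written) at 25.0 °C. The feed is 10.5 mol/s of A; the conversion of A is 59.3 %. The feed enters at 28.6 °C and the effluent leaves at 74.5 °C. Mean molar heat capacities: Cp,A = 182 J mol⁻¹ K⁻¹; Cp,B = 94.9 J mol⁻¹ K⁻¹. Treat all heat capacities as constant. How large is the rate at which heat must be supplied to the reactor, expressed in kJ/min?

Extent of reaction ξ = 0.593 × 10.5 = 6.2265 mol/s
Reaction term: ξ·ΔH°_rxn = 6.2265 × 43.2 = 268.98 kJ/s
Sensible, feed 28.6→25 °C: -6.8796 kJ/s
Outlet flows (mol/s): A 4.2735, B 12.453
Sensible, products 25→74.5 °C: 96.999 kJ/s
Q = ΔH = 359.1 kJ/s = 359.1 kW
Heat supplied = 21546 kJ/min

Q_in = 21500 kJ/min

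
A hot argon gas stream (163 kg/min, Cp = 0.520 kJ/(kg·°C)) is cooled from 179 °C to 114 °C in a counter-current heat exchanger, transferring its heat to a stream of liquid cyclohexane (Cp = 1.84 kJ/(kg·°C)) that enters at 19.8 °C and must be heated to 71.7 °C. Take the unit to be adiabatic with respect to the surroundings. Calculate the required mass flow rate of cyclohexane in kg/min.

Heat released by hot stream: Q = 163 × 0.520 × (179 − 114) = 5509.4 kJ/min
Energy balance on cold side (adiabatic exchanger): Q = ṁ_c·Cp_c·(T_c,out − T_c,in)
ṁ_c = 5509.4 / [1.84 × (71.7 − 19.8)] = 57.692 kg/min

ṁ_c = 57.7 kg/min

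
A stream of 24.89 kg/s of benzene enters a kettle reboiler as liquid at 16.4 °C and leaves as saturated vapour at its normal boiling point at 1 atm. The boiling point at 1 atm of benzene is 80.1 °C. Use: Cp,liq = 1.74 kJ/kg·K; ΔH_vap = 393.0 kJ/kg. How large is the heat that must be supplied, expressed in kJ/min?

Q = 752000 kJ/min

liquid 16.4→80.1 °C: 110.84 kJ/kg
vaporisation at 80.1 °C: 393 kJ/kg
Δh = 110.84 + 393 = 503.84 kJ/kg
Q = ṁ·Δh = 24.89 kg/s × 503.84 kJ/kg = 12541 kJ/s
|Q| = 12541 kW = 752430 kJ/min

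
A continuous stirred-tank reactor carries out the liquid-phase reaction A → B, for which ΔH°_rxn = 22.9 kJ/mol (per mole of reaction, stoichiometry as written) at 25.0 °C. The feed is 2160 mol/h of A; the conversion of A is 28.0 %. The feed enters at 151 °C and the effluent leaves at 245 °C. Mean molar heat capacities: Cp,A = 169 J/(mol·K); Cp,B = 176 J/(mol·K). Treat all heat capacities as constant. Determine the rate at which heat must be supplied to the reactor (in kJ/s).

Extent of reaction ξ = 0.280 × 2160 = 604.8 mol/h
Reaction term: ξ·ΔH°_rxn = 604.8 × 22.9 = 13850 kJ/h
Sensible, feed 151→25 °C: -45995 kJ/h
Outlet flows (mol/h): A 1555.2, B 604.8
Sensible, products 25→245 °C: 81240 kJ/h
Q = ΔH = 49095 kJ/h = 13.638 kW
Heat supplied = 13.638 kJ/s

Q_in = 13.6 kJ/s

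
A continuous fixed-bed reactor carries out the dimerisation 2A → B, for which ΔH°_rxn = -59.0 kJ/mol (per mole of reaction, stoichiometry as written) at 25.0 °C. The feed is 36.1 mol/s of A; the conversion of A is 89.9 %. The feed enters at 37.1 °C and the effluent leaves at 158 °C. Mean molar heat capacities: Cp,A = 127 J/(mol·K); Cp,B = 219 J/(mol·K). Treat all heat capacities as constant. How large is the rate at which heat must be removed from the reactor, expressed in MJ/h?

Extent of reaction ξ = 0.899 × 36.1 / 2 = 16.227 mol/s
Reaction term: ξ·ΔH°_rxn = 16.227 × -59.0 = -957.39 kJ/s
Sensible, feed 37.1→25 °C: -55.475 kJ/s
Outlet flows (mol/s): A 3.6461, B 16.227
Sensible, products 25→158 °C: 534.23 kJ/s
Q = ΔH = -478.64 kJ/s = -478.64 kW
Heat removed = 1723.1 MJ/h

Q_out = 1720 MJ/h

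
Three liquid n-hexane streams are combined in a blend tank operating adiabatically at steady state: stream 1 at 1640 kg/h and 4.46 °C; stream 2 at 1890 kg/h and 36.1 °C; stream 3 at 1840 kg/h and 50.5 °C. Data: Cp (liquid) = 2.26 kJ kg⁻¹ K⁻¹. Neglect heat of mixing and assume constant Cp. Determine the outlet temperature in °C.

T_out = 31.4 °C

Energy balance with Q = 0: Σ ṁᵢCp,ᵢ(T_out − Tᵢ) = 0
Σ ṁᵢCp,ᵢTᵢ = 1640×2.26×4.46 + 1890×2.26×36.1 + 1840×2.26×50.5 = 380730
Σ ṁᵢCp,ᵢ = 1640×2.26 + 1890×2.26 + 1840×2.26 = 12136
T_out = 380730 / 12136 = 31.371 °C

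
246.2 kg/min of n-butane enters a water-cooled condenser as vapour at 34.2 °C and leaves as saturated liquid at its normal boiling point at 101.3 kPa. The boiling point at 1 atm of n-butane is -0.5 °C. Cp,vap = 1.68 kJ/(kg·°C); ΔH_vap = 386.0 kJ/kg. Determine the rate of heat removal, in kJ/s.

vapour 34.2→-0.5 °C: -58.296 kJ/kg
condensation at -0.5 °C: -386 kJ/kg
Δh = -58.296 + -386 = -444.3 kJ/kg
Q = ṁ·Δh = 246.2 kg/min × -444.3 kJ/kg = -109390 kJ/min
|Q| = 1823.1 kW

Q_c = 1820 kJ/s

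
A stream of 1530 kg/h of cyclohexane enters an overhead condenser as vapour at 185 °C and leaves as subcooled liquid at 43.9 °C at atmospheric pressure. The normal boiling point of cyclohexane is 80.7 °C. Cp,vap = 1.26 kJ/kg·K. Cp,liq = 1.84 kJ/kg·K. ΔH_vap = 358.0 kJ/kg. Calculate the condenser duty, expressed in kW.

Q_c = 237 kW

vapour 185→80.7 °C: -131.42 kJ/kg
condensation at 80.7 °C: -358 kJ/kg
liquid 80.7→43.9 °C: -67.712 kJ/kg
Δh = -131.42 + -358 + -67.712 = -557.13 kJ/kg
Q = ṁ·Δh = 1530 kg/h × -557.13 kJ/kg = -852410 kJ/h
|Q| = 236.78 kW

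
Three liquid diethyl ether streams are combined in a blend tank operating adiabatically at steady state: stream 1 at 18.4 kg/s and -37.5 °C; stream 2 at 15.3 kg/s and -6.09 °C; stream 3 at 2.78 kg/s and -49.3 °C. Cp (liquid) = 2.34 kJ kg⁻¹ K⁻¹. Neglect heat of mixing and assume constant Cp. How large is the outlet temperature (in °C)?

Adiabatic, steady state ⇒ Σ ṁᵢCp,ᵢ(T_out − Tᵢ) = 0
Σ ṁᵢCp,ᵢTᵢ = 18.4×2.34×-37.5 + 15.3×2.34×-6.09 + 2.78×2.34×-49.3 = -2153.3
Σ ṁᵢCp,ᵢ = 18.4×2.34 + 15.3×2.34 + 2.78×2.34 = 85.363
T_out = -2153.3 / 85.363 = -25.226 °C

T_out = -25.2 °C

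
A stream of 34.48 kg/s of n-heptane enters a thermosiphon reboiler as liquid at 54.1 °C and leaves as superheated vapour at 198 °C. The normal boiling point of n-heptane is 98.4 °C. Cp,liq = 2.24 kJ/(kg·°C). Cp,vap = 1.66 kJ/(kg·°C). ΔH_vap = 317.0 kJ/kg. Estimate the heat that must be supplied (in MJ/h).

Q = 72200 MJ/h

liquid 54.1→98.4 °C: 99.232 kJ/kg
vaporisation at 98.4 °C: 317 kJ/kg
vapour 98.4→198 °C: 165.34 kJ/kg
Δh = 99.232 + 317 + 165.34 = 581.57 kJ/kg
Q = ṁ·Δh = 34.48 kg/s × 581.57 kJ/kg = 20052 kJ/s
|Q| = 20052 kW = 72189 MJ/h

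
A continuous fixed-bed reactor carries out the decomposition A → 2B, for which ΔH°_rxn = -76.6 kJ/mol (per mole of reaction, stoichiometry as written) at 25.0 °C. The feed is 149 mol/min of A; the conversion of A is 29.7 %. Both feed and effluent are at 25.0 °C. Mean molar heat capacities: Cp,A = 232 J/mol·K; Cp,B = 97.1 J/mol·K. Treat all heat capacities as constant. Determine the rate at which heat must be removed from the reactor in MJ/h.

Extent of reaction ξ = 0.297 × 149 = 44.253 mol/min
Reaction term: ξ·ΔH°_rxn = 44.253 × -76.6 = -3389.8 kJ/min
Q = ΔH = -3389.8 kJ/min = -56.496 kW
Heat removed = 203.39 MJ/h

Q_out = 203 MJ/h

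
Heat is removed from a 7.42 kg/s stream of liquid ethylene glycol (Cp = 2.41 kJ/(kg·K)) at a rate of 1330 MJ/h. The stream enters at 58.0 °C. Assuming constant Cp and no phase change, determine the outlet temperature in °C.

Q = 1330 MJ/h = 369.44 kJ/s
ΔT = Q/(ṁ·Cp) = 369.44/(7.42×2.41) = 20.66 K
T_out = 58.0 − 20.66 = 37.34 °C

T_out = 37.3 °C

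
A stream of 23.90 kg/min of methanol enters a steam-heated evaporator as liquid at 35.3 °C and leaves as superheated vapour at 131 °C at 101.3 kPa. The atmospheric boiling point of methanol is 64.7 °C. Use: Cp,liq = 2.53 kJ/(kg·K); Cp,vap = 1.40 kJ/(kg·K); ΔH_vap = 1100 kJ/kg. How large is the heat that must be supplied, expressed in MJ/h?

liquid 35.3→64.7 °C: 74.382 kJ/kg
vaporisation at 64.7 °C: 1100 kJ/kg
vapour 64.7→131 °C: 92.82 kJ/kg
Δh = 74.382 + 1100 + 92.82 = 1267.2 kJ/kg
Q = ṁ·Δh = 23.90 kg/min × 1267.2 kJ/kg = 30286 kJ/min
|Q| = 504.77 kW = 1817.2 MJ/h

Q = 1820 MJ/h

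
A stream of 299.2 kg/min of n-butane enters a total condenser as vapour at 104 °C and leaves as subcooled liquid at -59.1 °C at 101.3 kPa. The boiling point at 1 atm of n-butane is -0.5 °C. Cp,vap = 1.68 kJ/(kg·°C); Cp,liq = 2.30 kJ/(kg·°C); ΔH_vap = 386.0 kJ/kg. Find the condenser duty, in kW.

vapour 104→-0.5 °C: -175.56 kJ/kg
condensation at -0.5 °C: -386 kJ/kg
liquid -0.5→-59.1 °C: -134.78 kJ/kg
Δh = -175.56 + -386 + -134.78 = -696.34 kJ/kg
Q = ṁ·Δh = 299.2 kg/min × -696.34 kJ/kg = -208340 kJ/min
|Q| = 3472.4 kW

Q_c = 3470 kW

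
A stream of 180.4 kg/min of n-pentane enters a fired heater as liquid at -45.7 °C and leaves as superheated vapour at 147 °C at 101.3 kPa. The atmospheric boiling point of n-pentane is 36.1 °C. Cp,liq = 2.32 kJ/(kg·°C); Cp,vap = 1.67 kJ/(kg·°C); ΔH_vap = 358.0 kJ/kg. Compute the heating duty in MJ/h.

liquid -45.7→36.1 °C: 189.78 kJ/kg
vaporisation at 36.1 °C: 358 kJ/kg
vapour 36.1→147 °C: 185.2 kJ/kg
Δh = 189.78 + 358 + 185.2 = 732.98 kJ/kg
Q = ṁ·Δh = 180.4 kg/min × 732.98 kJ/kg = 132230 kJ/min
|Q| = 2203.8 kW = 7933.8 MJ/h

Q = 7930 MJ/h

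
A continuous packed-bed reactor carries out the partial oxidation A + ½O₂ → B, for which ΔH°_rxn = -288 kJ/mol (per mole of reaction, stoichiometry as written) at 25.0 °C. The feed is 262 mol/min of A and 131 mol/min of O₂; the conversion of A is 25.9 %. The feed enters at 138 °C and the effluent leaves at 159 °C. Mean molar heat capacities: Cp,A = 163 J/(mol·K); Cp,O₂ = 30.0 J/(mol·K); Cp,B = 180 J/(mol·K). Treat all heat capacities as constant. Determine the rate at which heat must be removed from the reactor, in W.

Q_out = 309000 W

Extent of reaction ξ = 0.259 × 262 = 67.858 mol/min
Reaction term: ξ·ΔH°_rxn = 67.858 × -288 = -19543 kJ/min
Sensible, feed 138→25 °C: -5269.9 kJ/min
Outlet flows (mol/min): A 194.14, O₂ 97.071, B 67.858
Sensible, products 25→159 °C: 6267.4 kJ/min
Q = ΔH = -18546 kJ/min = -309.09 kW
Heat removed = 309090 W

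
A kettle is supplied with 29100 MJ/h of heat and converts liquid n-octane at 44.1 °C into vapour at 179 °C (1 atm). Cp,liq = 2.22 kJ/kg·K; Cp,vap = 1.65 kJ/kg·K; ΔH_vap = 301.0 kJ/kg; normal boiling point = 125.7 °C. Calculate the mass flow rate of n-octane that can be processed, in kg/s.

Δh = 2.22×(125.7−44.1) + 301.0 + 1.65×(179−125.7) = 570.1 kJ/kg
Q = 29100 MJ/h = 8083.3 kJ/s = 8083.3 kJ/s
ṁ = Q/Δh = 8083.3 / 570.1 = 14.179 kg/s

ṁ = 14.2 kg/s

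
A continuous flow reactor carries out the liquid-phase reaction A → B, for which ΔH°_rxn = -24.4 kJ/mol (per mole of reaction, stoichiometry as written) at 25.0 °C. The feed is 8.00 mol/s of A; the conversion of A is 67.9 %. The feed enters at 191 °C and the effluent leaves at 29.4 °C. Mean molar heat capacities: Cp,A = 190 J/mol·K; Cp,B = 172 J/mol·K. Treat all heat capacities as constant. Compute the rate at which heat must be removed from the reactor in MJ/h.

Q_out = 1360 MJ/h

Extent of reaction ξ = 0.679 × 8.00 = 5.432 mol/s
Reaction term: ξ·ΔH°_rxn = 5.432 × -24.4 = -132.54 kJ/s
Sensible, feed 191→25 °C: -252.32 kJ/s
Outlet flows (mol/s): A 2.568, B 5.432
Sensible, products 25→29.4 °C: 6.2578 kJ/s
Q = ΔH = -378.6 kJ/s = -378.6 kW
Heat removed = 1363 MJ/h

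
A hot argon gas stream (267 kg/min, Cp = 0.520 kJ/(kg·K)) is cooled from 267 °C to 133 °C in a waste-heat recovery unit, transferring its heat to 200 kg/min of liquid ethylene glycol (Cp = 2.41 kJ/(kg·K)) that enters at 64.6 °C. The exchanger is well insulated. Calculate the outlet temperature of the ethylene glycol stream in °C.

T_c,out = 103 °C

Heat released by hot stream: Q = 267 × 0.520 × (267 − 133) = 18605 kJ/min
Energy balance on cold side (adiabatic exchanger): Q = ṁ_c·Cp_c·(T_c,out − T_c,in)
T_c,out = 64.6 + 18605/(200 × 2.41) = 103.2 °C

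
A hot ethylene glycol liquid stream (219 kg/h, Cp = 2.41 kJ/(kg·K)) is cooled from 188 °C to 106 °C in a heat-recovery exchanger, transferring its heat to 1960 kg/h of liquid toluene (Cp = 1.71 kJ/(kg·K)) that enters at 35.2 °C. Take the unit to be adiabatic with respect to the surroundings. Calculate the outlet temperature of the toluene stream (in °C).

T_c,out = 48.1 °C

Heat released by hot stream: Q = 219 × 2.41 × (188 − 106) = 43279 kJ/h
Energy balance on cold side (adiabatic exchanger): Q = ṁ_c·Cp_c·(T_c,out − T_c,in)
T_c,out = 35.2 + 43279/(1960 × 1.71) = 48.113 °C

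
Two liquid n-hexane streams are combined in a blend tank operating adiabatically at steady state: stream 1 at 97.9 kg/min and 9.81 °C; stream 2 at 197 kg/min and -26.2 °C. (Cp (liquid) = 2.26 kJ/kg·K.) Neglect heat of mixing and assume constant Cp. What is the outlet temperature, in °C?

Adiabatic, steady state ⇒ Σ ṁᵢCp,ᵢ(T_out − Tᵢ) = 0
T_out = Σ ṁᵢCp,ᵢTᵢ / Σ ṁᵢCp,ᵢ
      = -9494.3 / 666.47 = -14.246 °C

T_out = -14.2 °C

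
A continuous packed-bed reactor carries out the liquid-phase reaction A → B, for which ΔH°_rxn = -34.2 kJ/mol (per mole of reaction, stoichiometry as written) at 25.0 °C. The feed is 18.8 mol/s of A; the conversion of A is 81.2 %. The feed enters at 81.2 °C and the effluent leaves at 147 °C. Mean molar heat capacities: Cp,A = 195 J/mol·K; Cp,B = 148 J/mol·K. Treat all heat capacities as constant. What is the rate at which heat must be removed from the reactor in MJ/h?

Q_out = 1330 MJ/h

Extent of reaction ξ = 0.812 × 18.8 = 15.266 mol/s
Reaction term: ξ·ΔH°_rxn = 15.266 × -34.2 = -522.08 kJ/s
Sensible, feed 81.2→25 °C: -206.03 kJ/s
Outlet flows (mol/s): A 3.5344, B 15.266
Sensible, products 25→147 °C: 359.72 kJ/s
Q = ΔH = -368.39 kJ/s = -368.39 kW
Heat removed = 1326.2 MJ/h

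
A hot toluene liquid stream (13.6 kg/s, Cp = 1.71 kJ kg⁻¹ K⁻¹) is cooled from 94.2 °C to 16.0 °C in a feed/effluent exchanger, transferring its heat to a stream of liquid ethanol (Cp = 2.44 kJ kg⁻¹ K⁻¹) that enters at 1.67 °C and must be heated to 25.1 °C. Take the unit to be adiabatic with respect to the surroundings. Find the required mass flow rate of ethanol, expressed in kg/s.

Heat released by hot stream: Q = 13.6 × 1.71 × (94.2 − 16.0) = 1818.6 kJ/s
Energy balance on cold side (adiabatic exchanger): Q = ṁ_c·Cp_c·(T_c,out − T_c,in)
ṁ_c = 1818.6 / [2.44 × (25.1 − 1.67)] = 31.811 kg/s

ṁ_c = 31.8 kg/s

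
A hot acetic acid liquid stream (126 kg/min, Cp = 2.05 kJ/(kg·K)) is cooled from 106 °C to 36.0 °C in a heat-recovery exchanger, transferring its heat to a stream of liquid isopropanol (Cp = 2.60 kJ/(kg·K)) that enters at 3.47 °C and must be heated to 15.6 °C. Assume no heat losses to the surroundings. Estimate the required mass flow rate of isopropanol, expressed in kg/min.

ṁ_c = 573 kg/min

Heat released by hot stream: Q = 126 × 2.05 × (106 − 36.0) = 18081 kJ/min
Energy balance on cold side (adiabatic exchanger): Q = ṁ_c·Cp_c·(T_c,out − T_c,in)
ṁ_c = 18081 / [2.60 × (15.6 − 3.47)] = 573.31 kg/min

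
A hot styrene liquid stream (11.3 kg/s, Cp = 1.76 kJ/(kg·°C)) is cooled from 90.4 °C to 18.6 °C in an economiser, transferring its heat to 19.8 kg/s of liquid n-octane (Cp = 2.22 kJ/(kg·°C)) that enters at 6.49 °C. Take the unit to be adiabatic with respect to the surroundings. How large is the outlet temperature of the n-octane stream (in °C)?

Heat released by hot stream: Q = 11.3 × 1.76 × (90.4 − 18.6) = 1428 kJ/s
Energy balance on cold side (adiabatic exchanger): Q = ṁ_c·Cp_c·(T_c,out − T_c,in)
T_c,out = 6.49 + 1428/(19.8 × 2.22) = 38.976 °C

T_c,out = 39.0 °C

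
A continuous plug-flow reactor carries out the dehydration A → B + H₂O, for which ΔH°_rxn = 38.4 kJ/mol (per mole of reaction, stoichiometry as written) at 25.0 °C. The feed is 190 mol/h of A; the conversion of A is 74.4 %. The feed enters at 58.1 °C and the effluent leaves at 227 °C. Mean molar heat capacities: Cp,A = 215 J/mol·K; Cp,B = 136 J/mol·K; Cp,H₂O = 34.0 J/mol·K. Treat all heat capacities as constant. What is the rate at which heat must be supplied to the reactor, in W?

Extent of reaction ξ = 0.744 × 190 = 141.36 mol/h
Reaction term: ξ·ΔH°_rxn = 141.36 × 38.4 = 5428.2 kJ/h
Sensible, feed 58.1→25 °C: -1352.1 kJ/h
Outlet flows (mol/h): A 48.64, B 141.36, H₂O 141.36
Sensible, products 25→227 °C: 6966.7 kJ/h
Q = ΔH = 11043 kJ/h = 3.0675 kW
Heat supplied = 3067.5 W

Q_in = 3070 W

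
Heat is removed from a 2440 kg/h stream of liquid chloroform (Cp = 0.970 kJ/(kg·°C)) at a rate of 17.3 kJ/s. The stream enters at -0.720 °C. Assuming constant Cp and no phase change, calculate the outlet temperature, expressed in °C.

T_out = -27.0 °C

Q = 17.3 kJ/s = 62280 kJ/h
ΔT = Q/(ṁ·Cp) = 62280/(2440×0.970) = 26.314 K
T_out = -0.720 − 26.314 = -27.034 °C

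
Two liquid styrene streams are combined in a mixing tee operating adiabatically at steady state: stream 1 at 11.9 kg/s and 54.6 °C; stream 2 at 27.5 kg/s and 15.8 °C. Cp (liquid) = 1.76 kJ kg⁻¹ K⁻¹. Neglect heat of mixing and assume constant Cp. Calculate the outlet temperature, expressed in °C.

T_out = 27.5 °C

Adiabatic, steady state ⇒ Σ ṁᵢCp,ᵢ(T_out − Tᵢ) = 0
Σ ṁᵢCp,ᵢTᵢ = 11.9×1.76×54.6 + 27.5×1.76×15.8 = 1908.3
Σ ṁᵢCp,ᵢ = 11.9×1.76 + 27.5×1.76 = 69.344
T_out = 1908.3 / 69.344 = 27.519 °C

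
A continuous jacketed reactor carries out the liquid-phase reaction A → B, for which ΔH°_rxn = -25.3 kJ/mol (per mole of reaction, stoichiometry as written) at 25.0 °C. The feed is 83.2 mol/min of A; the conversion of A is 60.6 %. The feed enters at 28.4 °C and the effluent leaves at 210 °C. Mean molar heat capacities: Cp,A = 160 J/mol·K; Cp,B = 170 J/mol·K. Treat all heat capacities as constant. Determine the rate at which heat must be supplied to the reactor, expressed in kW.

Extent of reaction ξ = 0.606 × 83.2 = 50.419 mol/min
Reaction term: ξ·ΔH°_rxn = 50.419 × -25.3 = -1275.6 kJ/min
Sensible, feed 28.4→25 °C: -45.261 kJ/min
Outlet flows (mol/min): A 32.781, B 50.419
Sensible, products 25→210 °C: 2556 kJ/min
Q = ΔH = 1235.1 kJ/min = 20.585 kW
Heat supplied = 20.585 kW

Q_in = 20.6 kW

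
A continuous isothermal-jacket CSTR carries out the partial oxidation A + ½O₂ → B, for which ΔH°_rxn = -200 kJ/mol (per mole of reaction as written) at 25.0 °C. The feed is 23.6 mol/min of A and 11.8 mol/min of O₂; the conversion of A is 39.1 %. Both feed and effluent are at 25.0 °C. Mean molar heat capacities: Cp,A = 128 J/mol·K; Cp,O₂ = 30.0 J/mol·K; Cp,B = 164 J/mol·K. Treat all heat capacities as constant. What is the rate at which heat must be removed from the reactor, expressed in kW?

Extent of reaction ξ = 0.391 × 23.6 = 9.2276 mol/min
Reaction term: ξ·ΔH°_rxn = 9.2276 × -200 = -1845.5 kJ/min
Q = ΔH = -1845.5 kJ/min = -30.759 kW
Heat removed = 30.759 kW

Q_out = 30.8 kW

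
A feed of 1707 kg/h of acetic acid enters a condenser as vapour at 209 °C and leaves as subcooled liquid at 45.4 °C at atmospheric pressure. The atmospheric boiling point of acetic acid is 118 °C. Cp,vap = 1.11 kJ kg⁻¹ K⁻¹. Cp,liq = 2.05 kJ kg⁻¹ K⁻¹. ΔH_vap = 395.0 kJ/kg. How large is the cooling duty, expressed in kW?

vapour 209→118 °C: -101.01 kJ/kg
condensation at 118 °C: -395 kJ/kg
liquid 118→45.4 °C: -148.83 kJ/kg
Δh = -101.01 + -395 + -148.83 = -644.84 kJ/kg
Q = ṁ·Δh = 1707 kg/h × -644.84 kJ/kg = -1.1007e+06 kJ/h
|Q| = 305.76 kW

Q_c = 306 kW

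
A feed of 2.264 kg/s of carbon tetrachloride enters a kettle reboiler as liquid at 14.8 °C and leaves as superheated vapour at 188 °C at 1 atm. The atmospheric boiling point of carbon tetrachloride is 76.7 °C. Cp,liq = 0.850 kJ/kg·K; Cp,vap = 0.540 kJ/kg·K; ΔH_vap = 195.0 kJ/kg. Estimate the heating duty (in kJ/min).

Q = 41800 kJ/min

liquid 14.8→76.7 °C: 52.615 kJ/kg
vaporisation at 76.7 °C: 195 kJ/kg
vapour 76.7→188 °C: 60.102 kJ/kg
Δh = 52.615 + 195 + 60.102 = 307.72 kJ/kg
Q = ṁ·Δh = 2.264 kg/s × 307.72 kJ/kg = 696.67 kJ/s
|Q| = 696.67 kW = 41800 kJ/min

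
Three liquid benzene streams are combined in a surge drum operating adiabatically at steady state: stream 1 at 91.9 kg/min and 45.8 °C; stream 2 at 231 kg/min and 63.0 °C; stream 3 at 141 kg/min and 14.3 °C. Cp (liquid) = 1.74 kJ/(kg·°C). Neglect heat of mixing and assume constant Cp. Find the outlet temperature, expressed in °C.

T_out = 44.8 °C

No heat crosses the boundary, so H_out = H_in.
T_out = Σ ṁᵢCp,ᵢTᵢ / Σ ṁᵢCp,ᵢ
      = 36154 / 807.19 = 44.791 °C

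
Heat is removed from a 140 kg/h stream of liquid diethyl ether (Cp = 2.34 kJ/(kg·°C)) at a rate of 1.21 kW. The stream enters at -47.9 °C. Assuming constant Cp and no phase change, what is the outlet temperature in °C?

Q = 1.21 kW = 4356 kJ/h
ΔT = Q/(ṁ·Cp) = 4356/(140×2.34) = 13.297 K
T_out = -47.9 − 13.297 = -61.197 °C

T_out = -61.2 °C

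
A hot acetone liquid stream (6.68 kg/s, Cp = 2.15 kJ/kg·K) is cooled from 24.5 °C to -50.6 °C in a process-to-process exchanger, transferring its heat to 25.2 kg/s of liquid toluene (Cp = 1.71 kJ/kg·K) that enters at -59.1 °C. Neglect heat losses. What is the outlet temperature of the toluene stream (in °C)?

Heat released by hot stream: Q = 6.68 × 2.15 × (24.5 − -50.6) = 1078.6 kJ/s
Energy balance on cold side (adiabatic exchanger): Q = ṁ_c·Cp_c·(T_c,out − T_c,in)
T_c,out = -59.1 + 1078.6/(25.2 × 1.71) = -34.07 °C

T_c,out = -34.1 °C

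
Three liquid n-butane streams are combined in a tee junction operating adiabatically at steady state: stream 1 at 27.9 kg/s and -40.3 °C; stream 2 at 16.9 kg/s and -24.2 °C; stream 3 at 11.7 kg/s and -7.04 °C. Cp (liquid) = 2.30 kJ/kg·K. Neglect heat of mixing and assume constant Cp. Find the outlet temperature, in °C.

T_out = -28.6 °C

No heat crosses the boundary, so H_out = H_in.
Σ ṁᵢCp,ᵢTᵢ = 27.9×2.30×-40.3 + 16.9×2.30×-24.2 + 11.7×2.30×-7.04 = -3716.2
Σ ṁᵢCp,ᵢ = 27.9×2.30 + 16.9×2.30 + 11.7×2.30 = 129.95
T_out = -3716.2 / 129.95 = -28.597 °C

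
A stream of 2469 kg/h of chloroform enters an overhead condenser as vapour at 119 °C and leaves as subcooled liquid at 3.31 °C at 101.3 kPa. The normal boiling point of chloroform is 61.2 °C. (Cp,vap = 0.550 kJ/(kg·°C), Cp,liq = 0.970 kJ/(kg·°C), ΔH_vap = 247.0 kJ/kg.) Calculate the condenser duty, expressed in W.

vapour 119→61.2 °C: -31.79 kJ/kg
condensation at 61.2 °C: -247 kJ/kg
liquid 61.2→3.31 °C: -56.153 kJ/kg
Δh = -31.79 + -247 + -56.153 = -334.94 kJ/kg
Q = ṁ·Δh = 2469 kg/h × -334.94 kJ/kg = -826980 kJ/h
|Q| = 229.72 kW = 229720 W

Q_c = 230000 W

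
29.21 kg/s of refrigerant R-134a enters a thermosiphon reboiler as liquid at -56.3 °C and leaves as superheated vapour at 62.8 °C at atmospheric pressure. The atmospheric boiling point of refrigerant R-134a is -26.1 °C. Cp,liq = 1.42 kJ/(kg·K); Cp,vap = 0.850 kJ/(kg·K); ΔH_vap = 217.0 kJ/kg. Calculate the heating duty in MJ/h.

Q = 35300 MJ/h

liquid -56.3→-26.1 °C: 42.884 kJ/kg
vaporisation at -26.1 °C: 217 kJ/kg
vapour -26.1→62.8 °C: 75.565 kJ/kg
Δh = 42.884 + 217 + 75.565 = 335.45 kJ/kg
Q = ṁ·Δh = 29.21 kg/s × 335.45 kJ/kg = 9798.5 kJ/s
|Q| = 9798.5 kW = 35274 MJ/h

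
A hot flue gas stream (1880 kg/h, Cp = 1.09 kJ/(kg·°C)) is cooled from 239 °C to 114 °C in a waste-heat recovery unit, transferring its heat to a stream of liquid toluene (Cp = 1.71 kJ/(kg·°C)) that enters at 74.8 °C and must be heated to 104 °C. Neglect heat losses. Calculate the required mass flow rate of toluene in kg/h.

Heat released by hot stream: Q = 1880 × 1.09 × (239 − 114) = 256150 kJ/h
Energy balance on cold side (adiabatic exchanger): Q = ṁ_c·Cp_c·(T_c,out − T_c,in)
ṁ_c = 256150 / [1.71 × (104 − 74.8)] = 5130 kg/h

ṁ_c = 5130 kg/h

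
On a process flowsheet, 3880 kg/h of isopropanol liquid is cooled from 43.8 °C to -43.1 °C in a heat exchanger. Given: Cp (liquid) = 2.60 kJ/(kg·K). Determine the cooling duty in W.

Q = ṁ·Cp·ΔT = 3880 × 2.60 × (-43.1 − 43.8) = -876650 kJ/h
Converting: 876650 / 3600 s = 243.51 kW
Cooling duty = 243510 W

Q_c = 244000 W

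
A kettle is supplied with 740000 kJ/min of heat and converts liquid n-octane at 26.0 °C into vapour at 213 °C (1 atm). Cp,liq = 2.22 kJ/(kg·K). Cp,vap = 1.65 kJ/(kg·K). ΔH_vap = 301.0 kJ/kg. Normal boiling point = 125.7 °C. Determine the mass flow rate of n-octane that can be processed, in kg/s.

Δh = 2.22×(125.7−26.0) + 301.0 + 1.65×(213−125.7) = 666.38 kJ/kg
Q = 740000 kJ/min = 12333 kJ/s = 12333 kJ/s
ṁ = Q/Δh = 12333 / 666.38 = 18.508 kg/s

ṁ = 18.5 kg/s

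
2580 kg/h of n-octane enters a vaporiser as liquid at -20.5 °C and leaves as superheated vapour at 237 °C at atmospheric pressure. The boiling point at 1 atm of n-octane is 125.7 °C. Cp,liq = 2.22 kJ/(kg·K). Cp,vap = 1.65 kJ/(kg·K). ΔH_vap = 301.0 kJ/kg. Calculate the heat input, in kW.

liquid -20.5→125.7 °C: 324.56 kJ/kg
vaporisation at 125.7 °C: 301 kJ/kg
vapour 125.7→237 °C: 183.64 kJ/kg
Δh = 324.56 + 301 + 183.64 = 809.21 kJ/kg
Q = ṁ·Δh = 2580 kg/h × 809.21 kJ/kg = 2.0878e+06 kJ/h
|Q| = 579.93 kW

Q = 580 kW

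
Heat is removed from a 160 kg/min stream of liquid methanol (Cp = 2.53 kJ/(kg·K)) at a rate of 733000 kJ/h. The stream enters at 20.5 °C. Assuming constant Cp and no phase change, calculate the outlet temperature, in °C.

Q = 733000 kJ/h = 12217 kJ/min
ΔT = Q/(ṁ·Cp) = 12217/(160×2.53) = 30.18 K
T_out = 20.5 − 30.18 = -9.6795 °C

T_out = -9.68 °C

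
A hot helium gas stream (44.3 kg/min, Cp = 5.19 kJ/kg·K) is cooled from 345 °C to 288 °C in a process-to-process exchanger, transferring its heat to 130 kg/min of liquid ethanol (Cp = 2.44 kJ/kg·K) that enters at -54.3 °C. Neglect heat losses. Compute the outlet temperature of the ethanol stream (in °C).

Heat released by hot stream: Q = 44.3 × 5.19 × (345 − 288) = 13105 kJ/min
Energy balance on cold side (adiabatic exchanger): Q = ṁ_c·Cp_c·(T_c,out − T_c,in)
T_c,out = -54.3 + 13105/(130 × 2.44) = -12.985 °C

T_c,out = -13.0 °C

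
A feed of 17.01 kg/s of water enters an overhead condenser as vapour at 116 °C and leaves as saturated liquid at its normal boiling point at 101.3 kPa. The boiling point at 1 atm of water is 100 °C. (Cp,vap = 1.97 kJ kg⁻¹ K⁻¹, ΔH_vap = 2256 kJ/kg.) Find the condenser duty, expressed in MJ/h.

vapour 116→100 °C: -31.52 kJ/kg
condensation at 100 °C: -2256 kJ/kg
Δh = -31.52 + -2256 = -2287.5 kJ/kg
Q = ṁ·Δh = 17.01 kg/s × -2287.5 kJ/kg = -38911 kJ/s
|Q| = 38911 kW = 140080 MJ/h

Q_c = 140000 MJ/h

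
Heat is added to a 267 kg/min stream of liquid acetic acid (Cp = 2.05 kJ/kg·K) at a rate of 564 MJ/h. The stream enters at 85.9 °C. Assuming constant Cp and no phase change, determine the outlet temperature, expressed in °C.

T_out = 103 °C

Q = 564 MJ/h = 9400 kJ/min
ΔT = Q/(ṁ·Cp) = 9400/(267×2.05) = 17.174 K
T_out = 85.9 + 17.174 = 103.07 °C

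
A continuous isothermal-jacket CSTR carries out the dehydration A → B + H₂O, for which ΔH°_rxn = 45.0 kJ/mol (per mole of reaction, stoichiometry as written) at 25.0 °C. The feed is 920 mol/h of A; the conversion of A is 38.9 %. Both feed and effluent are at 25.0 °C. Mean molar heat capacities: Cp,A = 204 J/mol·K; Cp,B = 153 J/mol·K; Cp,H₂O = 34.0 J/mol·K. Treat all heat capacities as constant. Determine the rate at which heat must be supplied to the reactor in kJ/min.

Q_in = 268 kJ/min

Extent of reaction ξ = 0.389 × 920 = 357.88 mol/h
Reaction term: ξ·ΔH°_rxn = 357.88 × 45.0 = 16105 kJ/h
Q = ΔH = 16105 kJ/h = 4.4735 kW
Heat supplied = 268.41 kJ/min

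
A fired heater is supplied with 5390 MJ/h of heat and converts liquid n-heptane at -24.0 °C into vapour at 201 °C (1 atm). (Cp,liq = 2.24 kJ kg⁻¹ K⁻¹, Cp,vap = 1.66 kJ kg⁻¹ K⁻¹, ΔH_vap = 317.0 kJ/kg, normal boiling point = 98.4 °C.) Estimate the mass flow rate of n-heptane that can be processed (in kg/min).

Δh = 2.24×(98.4−-24.0) + 317.0 + 1.66×(201−98.4) = 761.49 kJ/kg
Q = 5390 MJ/h = 1497.2 kJ/s = 89833 kJ/min
ṁ = Q/Δh = 89833 / 761.49 = 117.97 kg/min

ṁ = 118 kg/min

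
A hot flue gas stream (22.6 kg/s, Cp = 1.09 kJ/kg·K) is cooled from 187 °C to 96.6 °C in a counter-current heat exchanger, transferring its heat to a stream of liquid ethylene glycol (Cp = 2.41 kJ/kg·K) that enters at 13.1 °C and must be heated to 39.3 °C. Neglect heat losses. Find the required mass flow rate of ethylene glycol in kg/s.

ṁ_c = 35.3 kg/s

Heat released by hot stream: Q = 22.6 × 1.09 × (187 − 96.6) = 2226.9 kJ/s
Energy balance on cold side (adiabatic exchanger): Q = ṁ_c·Cp_c·(T_c,out − T_c,in)
ṁ_c = 2226.9 / [2.41 × (39.3 − 13.1)] = 35.268 kg/s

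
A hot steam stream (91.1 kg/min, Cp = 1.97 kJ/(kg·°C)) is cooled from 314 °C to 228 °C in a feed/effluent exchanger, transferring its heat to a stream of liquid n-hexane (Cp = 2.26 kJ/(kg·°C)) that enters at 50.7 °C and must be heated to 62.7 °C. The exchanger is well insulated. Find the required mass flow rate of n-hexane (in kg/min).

Heat released by hot stream: Q = 91.1 × 1.97 × (314 − 228) = 15434 kJ/min
Energy balance on cold side (adiabatic exchanger): Q = ṁ_c·Cp_c·(T_c,out − T_c,in)
ṁ_c = 15434 / [2.26 × (62.7 − 50.7)] = 569.11 kg/min

ṁ_c = 569 kg/min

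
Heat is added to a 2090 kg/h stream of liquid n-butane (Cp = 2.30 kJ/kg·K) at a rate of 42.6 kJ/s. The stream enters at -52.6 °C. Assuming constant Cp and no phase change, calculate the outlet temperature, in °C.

Q = 42.6 kJ/s = 153360 kJ/h
ΔT = Q/(ṁ·Cp) = 153360/(2090×2.30) = 31.903 K
T_out = -52.6 + 31.903 = -20.697 °C

T_out = -20.7 °C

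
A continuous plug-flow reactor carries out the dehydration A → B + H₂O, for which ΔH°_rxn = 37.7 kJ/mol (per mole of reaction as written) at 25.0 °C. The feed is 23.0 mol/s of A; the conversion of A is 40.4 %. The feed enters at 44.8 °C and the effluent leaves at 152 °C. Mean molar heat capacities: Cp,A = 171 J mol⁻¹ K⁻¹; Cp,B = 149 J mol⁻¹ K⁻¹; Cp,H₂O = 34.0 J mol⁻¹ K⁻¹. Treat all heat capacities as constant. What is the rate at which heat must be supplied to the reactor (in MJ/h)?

Q_in = 2830 MJ/h

Extent of reaction ξ = 0.404 × 23.0 = 9.292 mol/s
Reaction term: ξ·ΔH°_rxn = 9.292 × 37.7 = 350.31 kJ/s
Sensible, feed 44.8→25 °C: -77.873 kJ/s
Outlet flows (mol/s): A 13.708, B 9.292, H₂O 9.292
Sensible, products 25→152 °C: 513.65 kJ/s
Q = ΔH = 786.09 kJ/s = 786.09 kW
Heat supplied = 2829.9 MJ/h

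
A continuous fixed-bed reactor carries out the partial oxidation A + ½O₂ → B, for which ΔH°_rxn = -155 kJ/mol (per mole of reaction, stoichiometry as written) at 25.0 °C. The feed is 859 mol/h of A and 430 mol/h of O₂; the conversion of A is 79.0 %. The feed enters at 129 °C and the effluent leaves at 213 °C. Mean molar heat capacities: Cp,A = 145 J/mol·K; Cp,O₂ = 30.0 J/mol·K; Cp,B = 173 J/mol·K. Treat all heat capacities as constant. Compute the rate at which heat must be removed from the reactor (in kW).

Extent of reaction ξ = 0.790 × 859 = 678.61 mol/h
Reaction term: ξ·ΔH°_rxn = 678.61 × -155 = -105180 kJ/h
Sensible, feed 129→25 °C: -14295 kJ/h
Outlet flows (mol/h): A 180.39, O₂ 90.695, B 678.61
Sensible, products 25→213 °C: 27500 kJ/h
Q = ΔH = -91980 kJ/h = -25.55 kW
Heat removed = 25.55 kW

Q_out = 25.5 kW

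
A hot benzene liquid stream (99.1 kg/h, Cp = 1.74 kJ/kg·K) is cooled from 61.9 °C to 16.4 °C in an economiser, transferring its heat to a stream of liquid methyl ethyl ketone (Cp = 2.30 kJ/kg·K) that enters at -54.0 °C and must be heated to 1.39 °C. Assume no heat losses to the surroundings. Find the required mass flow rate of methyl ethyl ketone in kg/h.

ṁ_c = 61.6 kg/h

Heat released by hot stream: Q = 99.1 × 1.74 × (61.9 − 16.4) = 7845.7 kJ/h
Energy balance on cold side (adiabatic exchanger): Q = ṁ_c·Cp_c·(T_c,out − T_c,in)
ṁ_c = 7845.7 / [2.30 × (1.39 − -54.0)] = 61.585 kg/h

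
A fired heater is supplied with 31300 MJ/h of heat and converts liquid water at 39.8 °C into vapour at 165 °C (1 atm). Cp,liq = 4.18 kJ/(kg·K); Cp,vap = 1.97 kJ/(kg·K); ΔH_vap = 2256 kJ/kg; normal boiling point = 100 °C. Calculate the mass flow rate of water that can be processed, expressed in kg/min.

ṁ = 198 kg/min

Δh = 4.18×(100−39.8) + 2256 + 1.97×(165−100) = 2635.7 kJ/kg
Q = 31300 MJ/h = 8694.4 kJ/s = 521670 kJ/min
ṁ = Q/Δh = 521670 / 2635.7 = 197.92 kg/min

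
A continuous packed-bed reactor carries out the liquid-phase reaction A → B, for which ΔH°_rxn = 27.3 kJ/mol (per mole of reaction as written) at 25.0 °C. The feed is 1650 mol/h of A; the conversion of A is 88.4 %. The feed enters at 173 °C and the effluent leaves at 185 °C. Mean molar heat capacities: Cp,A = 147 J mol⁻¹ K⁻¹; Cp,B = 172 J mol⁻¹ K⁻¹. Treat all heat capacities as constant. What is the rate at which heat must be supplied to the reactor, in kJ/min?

Q_in = 809 kJ/min

Extent of reaction ξ = 0.884 × 1650 = 1458.6 mol/h
Reaction term: ξ·ΔH°_rxn = 1458.6 × 27.3 = 39820 kJ/h
Sensible, feed 173→25 °C: -35897 kJ/h
Outlet flows (mol/h): A 191.4, B 1458.6
Sensible, products 25→185 °C: 44642 kJ/h
Q = ΔH = 48565 kJ/h = 13.49 kW
Heat supplied = 809.41 kJ/min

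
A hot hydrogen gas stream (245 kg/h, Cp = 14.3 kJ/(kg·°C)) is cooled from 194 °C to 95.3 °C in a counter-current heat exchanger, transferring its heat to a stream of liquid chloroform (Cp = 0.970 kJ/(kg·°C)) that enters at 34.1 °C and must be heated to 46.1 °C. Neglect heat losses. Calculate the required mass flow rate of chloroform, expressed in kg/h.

Heat released by hot stream: Q = 245 × 14.3 × (194 − 95.3) = 345800 kJ/h
Energy balance on cold side (adiabatic exchanger): Q = ṁ_c·Cp_c·(T_c,out − T_c,in)
ṁ_c = 345800 / [0.970 × (46.1 − 34.1)] = 29708 kg/h

ṁ_c = 29700 kg/h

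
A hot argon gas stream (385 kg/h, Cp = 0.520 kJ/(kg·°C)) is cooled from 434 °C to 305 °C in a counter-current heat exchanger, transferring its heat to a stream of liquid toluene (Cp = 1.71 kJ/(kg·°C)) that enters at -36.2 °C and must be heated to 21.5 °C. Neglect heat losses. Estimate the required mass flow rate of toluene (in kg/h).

Heat released by hot stream: Q = 385 × 0.520 × (434 − 305) = 25826 kJ/h
Energy balance on cold side (adiabatic exchanger): Q = ṁ_c·Cp_c·(T_c,out − T_c,in)
ṁ_c = 25826 / [1.71 × (21.5 − -36.2)] = 261.75 kg/h

ṁ_c = 262 kg/h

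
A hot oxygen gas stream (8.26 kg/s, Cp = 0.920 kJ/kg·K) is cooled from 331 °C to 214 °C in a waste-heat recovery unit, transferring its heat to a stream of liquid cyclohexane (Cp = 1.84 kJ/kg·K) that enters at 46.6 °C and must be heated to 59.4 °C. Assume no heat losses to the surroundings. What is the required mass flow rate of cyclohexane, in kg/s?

ṁ_c = 37.8 kg/s

Heat released by hot stream: Q = 8.26 × 0.920 × (331 − 214) = 889.11 kJ/s
Energy balance on cold side (adiabatic exchanger): Q = ṁ_c·Cp_c·(T_c,out − T_c,in)
ṁ_c = 889.11 / [1.84 × (59.4 − 46.6)] = 37.751 kg/s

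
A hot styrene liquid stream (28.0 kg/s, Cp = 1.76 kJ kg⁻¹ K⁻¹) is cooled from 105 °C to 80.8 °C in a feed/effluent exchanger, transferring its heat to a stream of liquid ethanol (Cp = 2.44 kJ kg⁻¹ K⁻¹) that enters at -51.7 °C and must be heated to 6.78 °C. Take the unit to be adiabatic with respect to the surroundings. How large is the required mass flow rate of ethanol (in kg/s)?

ṁ_c = 8.36 kg/s

Heat released by hot stream: Q = 28.0 × 1.76 × (105 − 80.8) = 1192.6 kJ/s
Energy balance on cold side (adiabatic exchanger): Q = ṁ_c·Cp_c·(T_c,out − T_c,in)
ṁ_c = 1192.6 / [2.44 × (6.78 − -51.7)] = 8.3577 kg/s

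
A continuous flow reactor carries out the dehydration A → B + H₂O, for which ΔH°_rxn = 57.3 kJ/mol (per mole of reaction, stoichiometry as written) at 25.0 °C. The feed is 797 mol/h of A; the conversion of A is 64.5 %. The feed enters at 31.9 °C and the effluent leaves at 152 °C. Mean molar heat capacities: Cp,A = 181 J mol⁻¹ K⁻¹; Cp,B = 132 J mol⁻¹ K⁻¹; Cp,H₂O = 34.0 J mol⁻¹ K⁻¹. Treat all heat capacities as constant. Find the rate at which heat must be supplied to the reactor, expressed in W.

Q_in = 12700 W

Extent of reaction ξ = 0.645 × 797 = 514.07 mol/h
Reaction term: ξ·ΔH°_rxn = 514.07 × 57.3 = 29456 kJ/h
Sensible, feed 31.9→25 °C: -995.37 kJ/h
Outlet flows (mol/h): A 282.93, B 514.07, H₂O 514.07
Sensible, products 25→152 °C: 17341 kJ/h
Q = ΔH = 45802 kJ/h = 12.723 kW
Heat supplied = 12723 W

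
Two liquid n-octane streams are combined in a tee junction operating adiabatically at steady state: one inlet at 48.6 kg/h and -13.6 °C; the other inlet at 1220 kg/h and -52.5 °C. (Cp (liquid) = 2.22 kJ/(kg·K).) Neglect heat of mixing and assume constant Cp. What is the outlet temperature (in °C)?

T_out = -51.0 °C

Adiabatic, steady state ⇒ Σ ṁᵢCp,ᵢ(T_out − Tᵢ) = 0
Σ ṁᵢCp,ᵢTᵢ = 48.6×2.22×-13.6 + 1220×2.22×-52.5 = -143660
Σ ṁᵢCp,ᵢ = 48.6×2.22 + 1220×2.22 = 2816.3
T_out = -143660 / 2816.3 = -51.01 °C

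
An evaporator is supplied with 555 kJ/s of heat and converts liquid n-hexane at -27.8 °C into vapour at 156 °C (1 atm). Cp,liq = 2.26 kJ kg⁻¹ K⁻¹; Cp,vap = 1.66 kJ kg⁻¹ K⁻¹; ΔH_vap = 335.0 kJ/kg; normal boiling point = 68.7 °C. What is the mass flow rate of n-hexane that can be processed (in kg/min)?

Δh = 2.26×(68.7−-27.8) + 335.0 + 1.66×(156−68.7) = 698.01 kJ/kg
Q = 555 kJ/s = 555 kJ/s = 33300 kJ/min
ṁ = Q/Δh = 33300 / 698.01 = 47.707 kg/min

ṁ = 47.7 kg/min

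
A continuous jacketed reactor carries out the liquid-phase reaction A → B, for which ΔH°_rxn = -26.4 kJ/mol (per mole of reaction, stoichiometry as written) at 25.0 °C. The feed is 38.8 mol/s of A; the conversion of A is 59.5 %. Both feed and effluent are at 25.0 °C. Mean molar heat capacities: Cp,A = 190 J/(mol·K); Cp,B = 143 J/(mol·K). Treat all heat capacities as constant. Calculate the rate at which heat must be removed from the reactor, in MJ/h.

Q_out = 2190 MJ/h

Extent of reaction ξ = 0.595 × 38.8 = 23.086 mol/s
Reaction term: ξ·ΔH°_rxn = 23.086 × -26.4 = -609.47 kJ/s
Q = ΔH = -609.47 kJ/s = -609.47 kW
Heat removed = 2194.1 MJ/h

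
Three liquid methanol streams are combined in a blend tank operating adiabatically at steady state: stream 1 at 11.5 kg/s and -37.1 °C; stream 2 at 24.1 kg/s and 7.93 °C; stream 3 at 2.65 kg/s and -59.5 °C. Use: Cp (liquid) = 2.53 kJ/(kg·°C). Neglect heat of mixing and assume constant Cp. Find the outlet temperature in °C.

T_out = -10.3 °C

Energy balance with Q = 0: Σ ṁᵢCp,ᵢ(T_out − Tᵢ) = 0
Σ ṁᵢCp,ᵢTᵢ = 11.5×2.53×-37.1 + 24.1×2.53×7.93 + 2.65×2.53×-59.5 = -994.83
Σ ṁᵢCp,ᵢ = 11.5×2.53 + 24.1×2.53 + 2.65×2.53 = 96.772
T_out = -994.83 / 96.772 = -10.28 °C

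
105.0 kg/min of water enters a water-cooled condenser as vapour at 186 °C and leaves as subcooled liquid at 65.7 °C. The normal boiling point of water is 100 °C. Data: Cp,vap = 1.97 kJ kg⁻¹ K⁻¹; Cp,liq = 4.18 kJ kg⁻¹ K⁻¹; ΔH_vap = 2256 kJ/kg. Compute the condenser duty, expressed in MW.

Q_c = 4.50 MW

vapour 186→100 °C: -169.42 kJ/kg
condensation at 100 °C: -2256 kJ/kg
liquid 100→65.7 °C: -143.37 kJ/kg
Δh = -169.42 + -2256 + -143.37 = -2568.8 kJ/kg
Q = ṁ·Δh = 105.0 kg/min × -2568.8 kJ/kg = -269720 kJ/min
|Q| = 4495.4 kW = 4.4954 MW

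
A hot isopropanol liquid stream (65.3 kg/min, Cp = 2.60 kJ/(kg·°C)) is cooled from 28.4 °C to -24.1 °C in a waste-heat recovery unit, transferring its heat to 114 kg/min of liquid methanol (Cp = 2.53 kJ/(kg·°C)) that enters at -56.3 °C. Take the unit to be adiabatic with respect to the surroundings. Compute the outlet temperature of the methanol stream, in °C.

Heat released by hot stream: Q = 65.3 × 2.60 × (28.4 − -24.1) = 8913.5 kJ/min
Energy balance on cold side (adiabatic exchanger): Q = ṁ_c·Cp_c·(T_c,out − T_c,in)
T_c,out = -56.3 + 8913.5/(114 × 2.53) = -25.396 °C

T_c,out = -25.4 °C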